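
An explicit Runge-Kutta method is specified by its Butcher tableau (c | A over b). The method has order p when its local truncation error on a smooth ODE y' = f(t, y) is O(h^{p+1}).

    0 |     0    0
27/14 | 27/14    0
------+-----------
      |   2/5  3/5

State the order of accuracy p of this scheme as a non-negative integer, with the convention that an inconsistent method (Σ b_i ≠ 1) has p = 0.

b = (2/5, 3/5)
c = (0, 27/14)
Σ b_i: 2/5·1 + 3/5·1 = 1 ✓
b·c: 3/5·27/14 = 81/70 ≠ 1/2 ⇒ order 1.

1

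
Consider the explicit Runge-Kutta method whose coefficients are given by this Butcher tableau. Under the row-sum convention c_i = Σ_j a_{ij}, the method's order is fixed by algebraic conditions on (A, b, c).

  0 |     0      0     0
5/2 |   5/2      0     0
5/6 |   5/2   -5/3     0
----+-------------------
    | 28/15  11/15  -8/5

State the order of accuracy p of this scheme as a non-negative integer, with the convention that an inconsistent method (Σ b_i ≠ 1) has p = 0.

b = (28/15, 11/15, -8/5)
c = (0, 5/2, 5/6)
Ac = (0, 0, -25/6)
Σ b_i: 28/15·1 + 11/15·1 + (-8/5)·1 = 1 ✓
b·c: 11/15·5/2 + (-8/5)·5/6 = 1/2 ✓
b·c²: 11/15·25/4 + (-8/5)·25/36 = 125/36 ≠ 1/3 ⇒ order 2.
b·Ac: (-8/5)·(-25/6) = 20/3 ≠ 1/6

2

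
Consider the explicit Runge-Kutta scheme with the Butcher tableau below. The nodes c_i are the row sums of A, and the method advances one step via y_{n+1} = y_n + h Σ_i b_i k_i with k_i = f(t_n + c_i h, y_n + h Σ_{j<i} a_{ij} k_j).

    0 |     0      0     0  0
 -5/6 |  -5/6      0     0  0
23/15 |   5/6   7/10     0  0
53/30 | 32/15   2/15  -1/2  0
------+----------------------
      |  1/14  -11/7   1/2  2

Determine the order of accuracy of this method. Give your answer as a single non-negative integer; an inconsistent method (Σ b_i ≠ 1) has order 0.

b = (1/14, -11/7, 1/2, 2)
c = (0, -5/6, 23/15, 53/30)
Ac = (0, 0, -7/12, -79/90)
Σ b_i: 1/14·1 + (-11/7)·1 + 1/2·1 + 2·1 = 1 ✓
b·c: (-11/7)·(-5/6) + 1/2·23/15 + 2·53/30 = 589/105 ≠ 1/2 ⇒ order 1.

1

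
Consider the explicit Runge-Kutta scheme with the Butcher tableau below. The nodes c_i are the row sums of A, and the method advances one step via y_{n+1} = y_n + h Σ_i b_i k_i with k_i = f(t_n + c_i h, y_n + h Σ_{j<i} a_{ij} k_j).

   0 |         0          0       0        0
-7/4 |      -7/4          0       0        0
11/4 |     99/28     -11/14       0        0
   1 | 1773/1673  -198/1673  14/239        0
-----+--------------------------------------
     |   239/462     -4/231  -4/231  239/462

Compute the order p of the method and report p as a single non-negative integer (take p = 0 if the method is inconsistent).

4

b = (239/462, -4/231, -4/231, 239/462)
c = (0, -7/4, 11/4, 1)
Ac = (0, 0, 11/8, 88/239)
Σ b_i: 239/462·1 + (-4/231)·1 + (-4/231)·1 + 239/462·1 = 1 ✓
b·c: (-4/231)·(-7/4) + (-4/231)·11/4 + 239/462·1 = 1/2 ✓
b·c²: (-4/231)·49/16 + (-4/231)·121/16 + 239/462·1 = 1/3 ✓
b·Ac: (-4/231)·11/8 + 239/462·88/239 = 1/6 ✓
b·c³: (-4/231)·(-343/64) + (-4/231)·1331/64 + 239/462·1 = 1/4 ✓
b·(c∘Ac): (-4/231)·121/32 + 239/462·88/239 = 1/8 ✓
b·Ac²: (-4/231)·(-77/32) + 239/462·77/956 = 1/12 ✓
b·A²c: 239/462·77/956 = 1/24 ✓; 4 stages ⇒ order 4.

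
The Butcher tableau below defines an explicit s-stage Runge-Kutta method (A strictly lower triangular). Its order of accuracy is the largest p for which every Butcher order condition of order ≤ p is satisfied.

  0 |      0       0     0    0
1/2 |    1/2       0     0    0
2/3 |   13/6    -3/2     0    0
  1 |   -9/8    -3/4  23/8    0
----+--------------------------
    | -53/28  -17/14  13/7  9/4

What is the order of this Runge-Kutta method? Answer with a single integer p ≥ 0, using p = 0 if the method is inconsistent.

1

b = (-53/28, -17/14, 13/7, 9/4)
c = (0, 1/2, 2/3, 1)
Ac = (0, 0, -3/4, 37/24)
Σ b_i: (-53/28)·1 + (-17/14)·1 + 13/7·1 + 9/4·1 = 1 ✓
b·c: (-17/14)·1/2 + 13/7·2/3 + 9/4·1 = 121/42 ≠ 1/2 ⇒ order 1.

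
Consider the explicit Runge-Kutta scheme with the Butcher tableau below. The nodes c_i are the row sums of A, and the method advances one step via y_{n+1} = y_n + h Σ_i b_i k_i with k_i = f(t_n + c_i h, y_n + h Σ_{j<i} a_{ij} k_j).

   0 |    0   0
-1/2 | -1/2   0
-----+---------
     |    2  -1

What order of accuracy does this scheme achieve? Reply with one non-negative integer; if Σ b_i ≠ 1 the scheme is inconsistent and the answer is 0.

b = (2, -1)
c = (0, -1/2)
Σ b_i: 2·1 + (-1)·1 = 1 ✓
b·c: (-1)·(-1/2) = 1/2 ✓; 2 stages ⇒ order 2.

2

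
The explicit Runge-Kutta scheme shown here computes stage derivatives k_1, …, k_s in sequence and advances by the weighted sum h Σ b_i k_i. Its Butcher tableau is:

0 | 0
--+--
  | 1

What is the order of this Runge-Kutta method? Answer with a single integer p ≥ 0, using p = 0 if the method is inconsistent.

1

b = (1)
c = (0)
Σ b_i: 1·1 = 1 ✓; 1 stage ⇒ order 1.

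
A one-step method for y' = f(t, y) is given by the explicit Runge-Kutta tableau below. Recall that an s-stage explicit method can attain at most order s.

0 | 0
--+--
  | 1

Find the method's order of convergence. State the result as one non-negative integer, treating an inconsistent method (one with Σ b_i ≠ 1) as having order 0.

b = (1)
c = (0)
Σ b_i: 1·1 = 1 ✓; 1 stage ⇒ order 1.

1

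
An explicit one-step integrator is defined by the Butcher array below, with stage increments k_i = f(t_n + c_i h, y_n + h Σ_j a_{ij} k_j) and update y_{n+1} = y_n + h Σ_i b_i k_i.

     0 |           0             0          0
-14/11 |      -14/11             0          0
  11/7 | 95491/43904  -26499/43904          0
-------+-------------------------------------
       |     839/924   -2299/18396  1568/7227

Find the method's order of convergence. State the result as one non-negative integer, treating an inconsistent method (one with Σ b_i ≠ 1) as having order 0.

3

b = (839/924, -2299/18396, 1568/7227)
c = (0, -14/11, 11/7)
Ac = (0, 0, 2409/3136)
Σ b_i: 839/924·1 + (-2299/18396)·1 + 1568/7227·1 = 1 ✓
b·c: (-2299/18396)·(-14/11) + 1568/7227·11/7 = 1/2 ✓
b·c²: (-2299/18396)·196/121 + 1568/7227·121/49 = 1/3 ✓
b·Ac: 1568/7227·2409/3136 = 1/6 ✓; 3 stages ⇒ order 3.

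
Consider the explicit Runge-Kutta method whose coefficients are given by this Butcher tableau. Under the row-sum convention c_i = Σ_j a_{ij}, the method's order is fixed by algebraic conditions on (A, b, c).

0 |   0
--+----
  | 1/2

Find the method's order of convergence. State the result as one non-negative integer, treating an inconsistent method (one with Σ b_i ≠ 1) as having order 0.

0

b = (1/2)
c = (0)
Σ b_i: 1/2·1 = 1/2 ≠ 1 ⇒ order 0.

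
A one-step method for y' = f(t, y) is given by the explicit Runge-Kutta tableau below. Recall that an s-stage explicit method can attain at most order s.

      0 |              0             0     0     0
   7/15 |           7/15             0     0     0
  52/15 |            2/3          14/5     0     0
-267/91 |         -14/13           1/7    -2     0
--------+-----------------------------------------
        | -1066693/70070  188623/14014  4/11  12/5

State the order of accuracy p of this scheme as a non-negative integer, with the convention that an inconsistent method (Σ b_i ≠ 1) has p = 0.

2

b = (-1066693/70070, 188623/14014, 4/11, 12/5)
c = (0, 7/15, 52/15, -267/91)
Ac = (0, 0, 98/75, -103/15)
Σ b_i: (-1066693/70070)·1 + 188623/14014·1 + 4/11·1 + 12/5·1 = 1 ✓
b·c: 188623/14014·7/15 + 4/11·52/15 + 12/5·(-267/91) = 1/2 ✓
b·c²: 188623/14014·49/225 + 4/11·2704/225 + 12/5·71289/8281 = 382066921/13663650 ≠ 1/3 ⇒ order 2.
b·Ac: 4/11·98/75 + 12/5·(-103/15) = -13204/825 ≠ 1/6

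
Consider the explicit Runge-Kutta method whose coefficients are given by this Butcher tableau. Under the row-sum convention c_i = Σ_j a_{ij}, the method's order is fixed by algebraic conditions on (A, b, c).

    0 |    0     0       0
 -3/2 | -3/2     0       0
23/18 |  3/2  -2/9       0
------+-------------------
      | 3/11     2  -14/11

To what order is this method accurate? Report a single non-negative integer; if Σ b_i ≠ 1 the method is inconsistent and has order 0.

1

b = (3/11, 2, -14/11)
c = (0, -3/2, 23/18)
Ac = (0, 0, 1/3)
Σ b_i: 3/11·1 + 2·1 + (-14/11)·1 = 1 ✓
b·c: 2·(-3/2) + (-14/11)·23/18 = -458/99 ≠ 1/2 ⇒ order 1.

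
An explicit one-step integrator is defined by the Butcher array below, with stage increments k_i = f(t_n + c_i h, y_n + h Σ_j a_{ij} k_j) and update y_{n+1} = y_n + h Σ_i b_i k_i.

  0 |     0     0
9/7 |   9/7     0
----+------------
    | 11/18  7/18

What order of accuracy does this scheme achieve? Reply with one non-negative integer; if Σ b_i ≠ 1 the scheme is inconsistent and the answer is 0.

2

b = (11/18, 7/18)
c = (0, 9/7)
Σ b_i: 11/18·1 + 7/18·1 = 1 ✓
b·c: 7/18·9/7 = 1/2 ✓; 2 stages ⇒ order 2.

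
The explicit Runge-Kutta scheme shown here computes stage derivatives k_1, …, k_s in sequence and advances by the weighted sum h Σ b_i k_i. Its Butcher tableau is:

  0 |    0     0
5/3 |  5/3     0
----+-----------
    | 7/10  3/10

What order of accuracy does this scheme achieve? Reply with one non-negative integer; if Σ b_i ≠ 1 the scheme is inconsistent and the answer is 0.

b = (7/10, 3/10)
c = (0, 5/3)
Σ b_i: 7/10·1 + 3/10·1 = 1 ✓
b·c: 3/10·5/3 = 1/2 ✓; 2 stages ⇒ order 2.

2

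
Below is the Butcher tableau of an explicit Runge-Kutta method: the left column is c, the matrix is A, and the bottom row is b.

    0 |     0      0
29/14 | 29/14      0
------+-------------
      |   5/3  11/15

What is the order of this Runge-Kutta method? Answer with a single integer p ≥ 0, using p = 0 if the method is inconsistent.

0

b = (5/3, 11/15)
c = (0, 29/14)
Σ b_i: 5/3·1 + 11/15·1 = 12/5 ≠ 1 ⇒ order 0.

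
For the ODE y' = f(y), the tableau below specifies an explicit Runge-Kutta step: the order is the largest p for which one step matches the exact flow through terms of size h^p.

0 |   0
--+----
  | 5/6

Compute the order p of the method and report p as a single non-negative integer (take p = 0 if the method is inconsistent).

b = (5/6)
c = (0)
Σ b_i: 5/6·1 = 5/6 ≠ 1 ⇒ order 0.

0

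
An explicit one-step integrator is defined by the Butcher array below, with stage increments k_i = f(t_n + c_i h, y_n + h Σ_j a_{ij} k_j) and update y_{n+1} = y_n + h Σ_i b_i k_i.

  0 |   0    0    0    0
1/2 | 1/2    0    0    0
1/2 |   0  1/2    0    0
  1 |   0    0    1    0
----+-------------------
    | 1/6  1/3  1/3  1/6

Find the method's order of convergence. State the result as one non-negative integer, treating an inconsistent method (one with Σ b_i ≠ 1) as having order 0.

b = (1/6, 1/3, 1/3, 1/6)
c = (0, 1/2, 1/2, 1)
Ac = (0, 0, 1/4, 1/2)
Σ b_i: 1/6·1 + 1/3·1 + 1/3·1 + 1/6·1 = 1 ✓
b·c: 1/3·1/2 + 1/3·1/2 + 1/6·1 = 1/2 ✓
b·c²: 1/3·1/4 + 1/3·1/4 + 1/6·1 = 1/3 ✓
b·Ac: 1/3·1/4 + 1/6·1/2 = 1/6 ✓
b·c³: 1/3·1/8 + 1/3·1/8 + 1/6·1 = 1/4 ✓
b·(c∘Ac): 1/3·1/8 + 1/6·1/2 = 1/8 ✓
b·Ac²: 1/3·1/8 + 1/6·1/4 = 1/12 ✓
b·A²c: 1/6·1/4 = 1/24 ✓; 4 stages ⇒ order 4.

4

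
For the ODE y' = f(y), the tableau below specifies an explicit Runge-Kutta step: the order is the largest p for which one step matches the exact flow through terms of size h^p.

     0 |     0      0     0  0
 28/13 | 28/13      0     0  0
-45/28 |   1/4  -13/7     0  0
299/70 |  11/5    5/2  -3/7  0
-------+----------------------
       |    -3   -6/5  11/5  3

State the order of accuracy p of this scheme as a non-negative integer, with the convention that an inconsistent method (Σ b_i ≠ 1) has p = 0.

1

b = (-3, -6/5, 11/5, 3)
c = (0, 28/13, -45/28, 299/70)
Ac = (0, 0, -4, 15475/2548)
Σ b_i: (-3)·1 + (-6/5)·1 + 11/5·1 + 3·1 = 1 ✓
b·c: (-6/5)·28/13 + 11/5·(-45/28) + 3·299/70 = 12183/1820 ≠ 1/2 ⇒ order 1.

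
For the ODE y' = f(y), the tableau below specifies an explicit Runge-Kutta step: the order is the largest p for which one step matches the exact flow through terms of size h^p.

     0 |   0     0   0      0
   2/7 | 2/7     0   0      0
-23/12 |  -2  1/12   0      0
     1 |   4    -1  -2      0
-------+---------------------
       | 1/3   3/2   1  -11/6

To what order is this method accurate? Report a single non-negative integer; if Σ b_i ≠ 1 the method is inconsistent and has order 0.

b = (1/3, 3/2, 1, -11/6)
c = (0, 2/7, -23/12, 1)
Ac = (0, 0, 1/42, 149/42)
Σ b_i: 1/3·1 + 3/2·1 + 1·1 + (-11/6)·1 = 1 ✓
b·c: 3/2·2/7 + 1·(-23/12) + (-11/6)·1 = -93/28 ≠ 1/2 ⇒ order 1.

1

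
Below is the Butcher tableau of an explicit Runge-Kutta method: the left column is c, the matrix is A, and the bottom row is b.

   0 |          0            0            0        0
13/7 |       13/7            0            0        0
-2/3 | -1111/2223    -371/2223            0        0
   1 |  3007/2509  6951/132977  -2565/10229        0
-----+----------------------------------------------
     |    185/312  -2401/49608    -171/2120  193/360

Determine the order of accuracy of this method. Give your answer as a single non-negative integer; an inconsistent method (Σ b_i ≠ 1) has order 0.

4

b = (185/312, -2401/49608, -171/2120, 193/360)
c = (0, 13/7, -2/3, 1)
Ac = (0, 0, -53/171, 51/193)
Σ b_i: 185/312·1 + (-2401/49608)·1 + (-171/2120)·1 + 193/360·1 = 1 ✓
b·c: (-2401/49608)·13/7 + (-171/2120)·(-2/3) + 193/360·1 = 1/2 ✓
b·c²: (-2401/49608)·169/49 + (-171/2120)·4/9 + 193/360·1 = 1/3 ✓
b·Ac: (-171/2120)·(-53/171) + 193/360·51/193 = 1/6 ✓
b·c³: (-2401/49608)·2197/343 + (-171/2120)·(-8/27) + 193/360·1 = 1/4 ✓
b·(c∘Ac): (-171/2120)·106/513 + 193/360·51/193 = 1/8 ✓
b·Ac²: (-171/2120)·(-689/1197) + 193/360·93/1351 = 1/12 ✓
b·A²c: 193/360·15/193 = 1/24 ✓; 4 stages ⇒ order 4.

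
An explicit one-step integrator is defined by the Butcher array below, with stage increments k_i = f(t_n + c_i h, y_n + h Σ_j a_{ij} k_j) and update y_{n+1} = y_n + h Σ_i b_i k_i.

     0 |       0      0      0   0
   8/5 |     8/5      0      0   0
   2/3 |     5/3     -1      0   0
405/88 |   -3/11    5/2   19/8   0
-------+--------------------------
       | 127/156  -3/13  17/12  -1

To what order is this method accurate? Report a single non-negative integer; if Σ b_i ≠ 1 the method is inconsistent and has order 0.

1

b = (127/156, -3/13, 17/12, -1)
c = (0, 8/5, 2/3, 405/88)
Ac = (0, 0, -8/5, 67/12)
Σ b_i: 127/156·1 + (-3/13)·1 + 17/12·1 + (-1)·1 = 1 ✓
b·c: (-3/13)·8/5 + 17/12·2/3 + (-1)·405/88 = -207313/51480 ≠ 1/2 ⇒ order 1.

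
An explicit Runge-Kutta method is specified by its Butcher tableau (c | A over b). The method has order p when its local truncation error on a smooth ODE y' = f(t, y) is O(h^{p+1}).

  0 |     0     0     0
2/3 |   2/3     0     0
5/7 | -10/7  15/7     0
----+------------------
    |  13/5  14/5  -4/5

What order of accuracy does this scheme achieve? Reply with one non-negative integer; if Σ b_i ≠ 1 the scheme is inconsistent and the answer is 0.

0

b = (13/5, 14/5, -4/5)
c = (0, 2/3, 5/7)
Ac = (0, 0, 10/7)
Σ b_i: 13/5·1 + 14/5·1 + (-4/5)·1 = 23/5 ≠ 1 ⇒ order 0.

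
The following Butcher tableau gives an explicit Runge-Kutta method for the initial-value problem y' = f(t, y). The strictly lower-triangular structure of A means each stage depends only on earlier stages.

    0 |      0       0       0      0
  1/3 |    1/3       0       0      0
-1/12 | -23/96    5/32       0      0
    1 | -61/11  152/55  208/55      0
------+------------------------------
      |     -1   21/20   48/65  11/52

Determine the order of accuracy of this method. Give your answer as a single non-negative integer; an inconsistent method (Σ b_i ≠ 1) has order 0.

b = (-1, 21/20, 48/65, 11/52)
c = (0, 1/3, -1/12, 1)
Ac = (0, 0, 5/96, 20/33)
Σ b_i: (-1)·1 + 21/20·1 + 48/65·1 + 11/52·1 = 1 ✓
b·c: 21/20·1/3 + 48/65·(-1/12) + 11/52·1 = 1/2 ✓
b·c²: 21/20·1/9 + 48/65·1/144 + 11/52·1 = 1/3 ✓
b·Ac: 48/65·5/96 + 11/52·20/33 = 1/6 ✓
b·c³: 21/20·1/27 + 48/65·(-1/1728) + 11/52·1 = 1/4 ✓
b·(c∘Ac): 48/65·(-5/1152) + 11/52·20/33 = 1/8 ✓
b·Ac²: 48/65·5/288 + 11/52·1/3 = 1/12 ✓
b·A²c: 11/52·13/66 = 1/24 ✓; 4 stages ⇒ order 4.

4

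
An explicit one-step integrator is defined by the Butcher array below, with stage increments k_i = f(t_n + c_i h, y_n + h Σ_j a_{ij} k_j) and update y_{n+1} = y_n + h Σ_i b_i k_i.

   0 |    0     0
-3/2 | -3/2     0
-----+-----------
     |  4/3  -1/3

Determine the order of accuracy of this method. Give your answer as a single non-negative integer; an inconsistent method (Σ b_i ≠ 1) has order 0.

2

b = (4/3, -1/3)
c = (0, -3/2)
Σ b_i: 4/3·1 + (-1/3)·1 = 1 ✓
b·c: (-1/3)·(-3/2) = 1/2 ✓; 2 stages ⇒ order 2.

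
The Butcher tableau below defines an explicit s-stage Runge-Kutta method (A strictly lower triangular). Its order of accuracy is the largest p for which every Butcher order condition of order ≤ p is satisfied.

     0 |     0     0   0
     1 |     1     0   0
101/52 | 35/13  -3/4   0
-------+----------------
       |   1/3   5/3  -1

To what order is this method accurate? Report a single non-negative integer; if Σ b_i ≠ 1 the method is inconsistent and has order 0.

b = (1/3, 5/3, -1)
c = (0, 1, 101/52)
Ac = (0, 0, -3/4)
Σ b_i: 1/3·1 + 5/3·1 + (-1)·1 = 1 ✓
b·c: 5/3·1 + (-1)·101/52 = -43/156 ≠ 1/2 ⇒ order 1.

1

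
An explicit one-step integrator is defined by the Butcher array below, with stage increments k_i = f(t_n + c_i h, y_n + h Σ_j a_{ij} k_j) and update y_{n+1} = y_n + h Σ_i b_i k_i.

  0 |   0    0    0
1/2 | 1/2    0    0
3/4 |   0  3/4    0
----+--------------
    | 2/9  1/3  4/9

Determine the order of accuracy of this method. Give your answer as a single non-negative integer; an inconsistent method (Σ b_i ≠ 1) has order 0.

3

b = (2/9, 1/3, 4/9)
c = (0, 1/2, 3/4)
Ac = (0, 0, 3/8)
Σ b_i: 2/9·1 + 1/3·1 + 4/9·1 = 1 ✓
b·c: 1/3·1/2 + 4/9·3/4 = 1/2 ✓
b·c²: 1/3·1/4 + 4/9·9/16 = 1/3 ✓
b·Ac: 4/9·3/8 = 1/6 ✓; 3 stages ⇒ order 3.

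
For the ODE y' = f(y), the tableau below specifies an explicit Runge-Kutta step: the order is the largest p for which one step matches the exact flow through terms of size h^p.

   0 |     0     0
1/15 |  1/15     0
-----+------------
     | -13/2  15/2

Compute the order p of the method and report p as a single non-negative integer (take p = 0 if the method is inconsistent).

b = (-13/2, 15/2)
c = (0, 1/15)
Σ b_i: (-13/2)·1 + 15/2·1 = 1 ✓
b·c: 15/2·1/15 = 1/2 ✓; 2 stages ⇒ order 2.

2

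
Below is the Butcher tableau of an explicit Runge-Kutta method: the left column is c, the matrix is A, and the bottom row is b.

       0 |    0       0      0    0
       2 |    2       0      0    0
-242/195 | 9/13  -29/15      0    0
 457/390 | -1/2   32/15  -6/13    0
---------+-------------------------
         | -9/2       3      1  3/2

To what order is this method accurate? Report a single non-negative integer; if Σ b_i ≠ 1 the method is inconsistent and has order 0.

b = (-9/2, 3, 1, 3/2)
c = (0, 2, -242/195, 457/390)
Ac = (0, 0, -58/15, 12268/2535)
Σ b_i: (-9/2)·1 + 3·1 + 1·1 + 3/2·1 = 1 ✓
b·c: 3·2 + 1·(-242/195) + 3/2·457/390 = 391/60 ≠ 1/2 ⇒ order 1.

1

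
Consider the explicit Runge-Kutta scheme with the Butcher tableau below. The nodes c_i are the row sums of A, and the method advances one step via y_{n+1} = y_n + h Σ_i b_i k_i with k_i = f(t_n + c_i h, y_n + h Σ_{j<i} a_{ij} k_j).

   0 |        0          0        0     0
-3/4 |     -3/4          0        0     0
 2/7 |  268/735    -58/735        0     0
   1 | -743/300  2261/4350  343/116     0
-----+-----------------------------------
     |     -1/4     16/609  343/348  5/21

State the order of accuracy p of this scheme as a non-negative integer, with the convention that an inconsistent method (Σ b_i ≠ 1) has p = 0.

b = (-1/4, 16/609, 343/348, 5/21)
c = (0, -3/4, 2/7, 1)
Ac = (0, 0, 29/490, 91/200)
Σ b_i: (-1/4)·1 + 16/609·1 + 343/348·1 + 5/21·1 = 1 ✓
b·c: 16/609·(-3/4) + 343/348·2/7 + 5/21·1 = 1/2 ✓
b·c²: 16/609·9/16 + 343/348·4/49 + 5/21·1 = 1/3 ✓
b·Ac: 343/348·29/490 + 5/21·91/200 = 1/6 ✓
b·c³: 16/609·(-27/64) + 343/348·8/343 + 5/21·1 = 1/4 ✓
b·(c∘Ac): 343/348·29/1715 + 5/21·91/200 = 1/8 ✓
b·Ac²: 343/348·(-87/1960) + 5/21·427/800 = 1/12 ✓
b·A²c: 5/21·7/40 = 1/24 ✓; 4 stages ⇒ order 4.

4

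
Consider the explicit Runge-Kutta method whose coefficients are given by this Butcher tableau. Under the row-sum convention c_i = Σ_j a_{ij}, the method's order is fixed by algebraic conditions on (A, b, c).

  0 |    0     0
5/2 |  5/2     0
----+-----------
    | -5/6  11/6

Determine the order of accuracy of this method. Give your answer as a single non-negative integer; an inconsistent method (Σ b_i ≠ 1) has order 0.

1

b = (-5/6, 11/6)
c = (0, 5/2)
Σ b_i: (-5/6)·1 + 11/6·1 = 1 ✓
b·c: 11/6·5/2 = 55/12 ≠ 1/2 ⇒ order 1.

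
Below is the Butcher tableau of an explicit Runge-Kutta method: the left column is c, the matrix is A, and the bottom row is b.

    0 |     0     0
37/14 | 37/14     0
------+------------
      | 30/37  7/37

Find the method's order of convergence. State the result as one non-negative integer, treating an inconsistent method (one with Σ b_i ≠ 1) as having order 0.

b = (30/37, 7/37)
c = (0, 37/14)
Σ b_i: 30/37·1 + 7/37·1 = 1 ✓
b·c: 7/37·37/14 = 1/2 ✓; 2 stages ⇒ order 2.

2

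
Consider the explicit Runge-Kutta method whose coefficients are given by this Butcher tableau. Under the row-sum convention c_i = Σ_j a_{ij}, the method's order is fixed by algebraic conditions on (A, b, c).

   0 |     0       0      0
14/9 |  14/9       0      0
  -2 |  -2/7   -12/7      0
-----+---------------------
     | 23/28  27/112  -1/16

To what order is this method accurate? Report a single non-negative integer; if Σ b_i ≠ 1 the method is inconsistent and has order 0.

b = (23/28, 27/112, -1/16)
c = (0, 14/9, -2)
Ac = (0, 0, -8/3)
Σ b_i: 23/28·1 + 27/112·1 + (-1/16)·1 = 1 ✓
b·c: 27/112·14/9 + (-1/16)·(-2) = 1/2 ✓
b·c²: 27/112·196/81 + (-1/16)·4 = 1/3 ✓
b·Ac: (-1/16)·(-8/3) = 1/6 ✓; 3 stages ⇒ order 3.

3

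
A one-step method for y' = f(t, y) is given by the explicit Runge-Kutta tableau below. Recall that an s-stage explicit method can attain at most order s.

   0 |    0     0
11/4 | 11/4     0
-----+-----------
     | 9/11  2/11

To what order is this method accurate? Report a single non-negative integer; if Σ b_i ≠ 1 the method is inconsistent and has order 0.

b = (9/11, 2/11)
c = (0, 11/4)
Σ b_i: 9/11·1 + 2/11·1 = 1 ✓
b·c: 2/11·11/4 = 1/2 ✓; 2 stages ⇒ order 2.

2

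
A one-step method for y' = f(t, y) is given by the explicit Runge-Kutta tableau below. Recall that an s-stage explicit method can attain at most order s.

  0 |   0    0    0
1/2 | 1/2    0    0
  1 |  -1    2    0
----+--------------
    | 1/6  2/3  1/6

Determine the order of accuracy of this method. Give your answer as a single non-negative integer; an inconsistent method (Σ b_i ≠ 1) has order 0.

3

b = (1/6, 2/3, 1/6)
c = (0, 1/2, 1)
Ac = (0, 0, 1)
Σ b_i: 1/6·1 + 2/3·1 + 1/6·1 = 1 ✓
b·c: 2/3·1/2 + 1/6·1 = 1/2 ✓
b·c²: 2/3·1/4 + 1/6·1 = 1/3 ✓
b·Ac: 1/6·1 = 1/6 ✓; 3 stages ⇒ order 3.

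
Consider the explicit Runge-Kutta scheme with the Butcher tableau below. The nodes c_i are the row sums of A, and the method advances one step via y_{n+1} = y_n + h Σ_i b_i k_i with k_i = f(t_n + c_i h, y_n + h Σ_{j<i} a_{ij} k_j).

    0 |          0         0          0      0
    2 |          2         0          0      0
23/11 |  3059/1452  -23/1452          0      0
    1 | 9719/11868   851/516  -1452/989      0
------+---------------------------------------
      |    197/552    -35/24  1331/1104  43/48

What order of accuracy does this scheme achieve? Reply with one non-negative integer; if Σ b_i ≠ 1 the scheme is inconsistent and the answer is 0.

b = (197/552, -35/24, 1331/1104, 43/48)
c = (0, 2, 23/11, 1)
Ac = (0, 0, -23/726, 59/258)
Σ b_i: 197/552·1 + (-35/24)·1 + 1331/1104·1 + 43/48·1 = 1 ✓
b·c: (-35/24)·2 + 1331/1104·23/11 + 43/48·1 = 1/2 ✓
b·c²: (-35/24)·4 + 1331/1104·529/121 + 43/48·1 = 1/3 ✓
b·Ac: 1331/1104·(-23/726) + 43/48·59/258 = 1/6 ✓
b·c³: (-35/24)·8 + 1331/1104·12167/1331 + 43/48·1 = 1/4 ✓
b·(c∘Ac): 1331/1104·(-529/7986) + 43/48·59/258 = 1/8 ✓
b·Ac²: 1331/1104·(-23/363) + 43/48·23/129 = 1/12 ✓
b·A²c: 43/48·2/43 = 1/24 ✓; 4 stages ⇒ order 4.

4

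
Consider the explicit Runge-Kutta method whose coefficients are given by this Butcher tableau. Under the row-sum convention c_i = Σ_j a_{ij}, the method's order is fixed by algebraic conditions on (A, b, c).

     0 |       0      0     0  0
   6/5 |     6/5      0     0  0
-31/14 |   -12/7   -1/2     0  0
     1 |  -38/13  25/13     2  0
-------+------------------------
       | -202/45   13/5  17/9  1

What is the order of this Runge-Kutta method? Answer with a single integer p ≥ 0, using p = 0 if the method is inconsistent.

1

b = (-202/45, 13/5, 17/9, 1)
c = (0, 6/5, -31/14, 1)
Ac = (0, 0, -3/5, -193/91)
Σ b_i: (-202/45)·1 + 13/5·1 + 17/9·1 + 1·1 = 1 ✓
b·c: 13/5·6/5 + 17/9·(-31/14) + 1·1 = -197/3150 ≠ 1/2 ⇒ order 1.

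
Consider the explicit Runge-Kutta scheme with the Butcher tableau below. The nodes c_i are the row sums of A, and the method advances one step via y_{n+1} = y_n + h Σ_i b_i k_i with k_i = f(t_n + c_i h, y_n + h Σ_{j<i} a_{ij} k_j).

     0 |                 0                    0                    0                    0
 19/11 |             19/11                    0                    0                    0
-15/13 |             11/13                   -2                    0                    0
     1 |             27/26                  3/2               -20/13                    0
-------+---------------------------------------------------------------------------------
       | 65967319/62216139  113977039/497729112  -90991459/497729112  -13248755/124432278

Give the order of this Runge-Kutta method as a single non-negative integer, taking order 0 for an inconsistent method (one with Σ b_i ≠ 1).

b = (65967319/62216139, 113977039/497729112, -90991459/497729112, -13248755/124432278)
c = (0, 19/11, -15/13, 1)
Ac = (0, 0, -38/11, 16233/3718)
Σ b_i: 65967319/62216139·1 + 113977039/497729112·1 + (-90991459/497729112)·1 + (-13248755/124432278)·1 = 1 ✓
b·c: 113977039/497729112·19/11 + (-90991459/497729112)·(-15/13) + (-13248755/124432278)·1 = 1/2 ✓
b·c²: 113977039/497729112·361/121 + (-90991459/497729112)·225/169 + (-13248755/124432278)·1 = 1/3 ✓
b·Ac: (-90991459/497729112)·(-38/11) + (-13248755/124432278)·16233/3718 = 1/6 ✓
b·c³: 113977039/497729112·6859/1331 + (-90991459/497729112)·(-3375/2197) + (-13248755/124432278)·1 = 8033489889/5931271918 ≠ 1/4 ⇒ order 3.
b·(c∘Ac): (-90991459/497729112)·570/143 + (-13248755/124432278)·16233/3718 = -544566465/456251686 ≠ 1/8
b·Ac²: (-90991459/497729112)·(-722/121) + (-13248755/124432278)·1290351/531674 = 1346553101/1617619614 ≠ 1/12
b·A²c: (-13248755/124432278)·760/143 = -387271300/684377529 ≠ 1/24

3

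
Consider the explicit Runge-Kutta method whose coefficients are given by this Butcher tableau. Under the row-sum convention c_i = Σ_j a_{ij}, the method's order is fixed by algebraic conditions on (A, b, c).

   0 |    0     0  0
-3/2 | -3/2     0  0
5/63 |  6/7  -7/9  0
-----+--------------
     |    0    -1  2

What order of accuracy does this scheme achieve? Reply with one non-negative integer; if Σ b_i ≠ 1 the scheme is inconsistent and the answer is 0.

b = (0, -1, 2)
c = (0, -3/2, 5/63)
Ac = (0, 0, 7/6)
Σ b_i: (-1)·1 + 2·1 = 1 ✓
b·c: (-1)·(-3/2) + 2·5/63 = 209/126 ≠ 1/2 ⇒ order 1.

1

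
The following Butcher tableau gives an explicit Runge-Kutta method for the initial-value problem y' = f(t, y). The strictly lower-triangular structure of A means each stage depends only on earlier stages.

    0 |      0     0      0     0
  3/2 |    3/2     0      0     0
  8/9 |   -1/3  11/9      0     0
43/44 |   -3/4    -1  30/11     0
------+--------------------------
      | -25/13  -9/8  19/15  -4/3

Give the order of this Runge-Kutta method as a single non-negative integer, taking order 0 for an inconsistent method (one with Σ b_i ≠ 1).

b = (-25/13, -9/8, 19/15, -4/3)
c = (0, 3/2, 8/9, 43/44)
Ac = (0, 0, 11/6, 61/66)
Σ b_i: (-25/13)·1 + (-9/8)·1 + 19/15·1 + (-4/3)·1 = -4859/1560 ≠ 1 ⇒ order 0.

0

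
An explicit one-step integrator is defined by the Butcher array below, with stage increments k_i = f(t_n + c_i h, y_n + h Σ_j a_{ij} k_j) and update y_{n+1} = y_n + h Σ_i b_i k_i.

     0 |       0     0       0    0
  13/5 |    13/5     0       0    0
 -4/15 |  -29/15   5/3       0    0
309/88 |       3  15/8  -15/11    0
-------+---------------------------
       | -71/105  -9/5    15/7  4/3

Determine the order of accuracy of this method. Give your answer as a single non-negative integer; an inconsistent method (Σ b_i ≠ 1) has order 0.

b = (-71/105, -9/5, 15/7, 4/3)
c = (0, 13/5, -4/15, 309/88)
Ac = (0, 0, 13/3, 461/88)
Σ b_i: (-71/105)·1 + (-9/5)·1 + 15/7·1 + 4/3·1 = 1 ✓
b·c: (-9/5)·13/5 + 15/7·(-4/15) + 4/3·309/88 = -2193/3850 ≠ 1/2 ⇒ order 1.

1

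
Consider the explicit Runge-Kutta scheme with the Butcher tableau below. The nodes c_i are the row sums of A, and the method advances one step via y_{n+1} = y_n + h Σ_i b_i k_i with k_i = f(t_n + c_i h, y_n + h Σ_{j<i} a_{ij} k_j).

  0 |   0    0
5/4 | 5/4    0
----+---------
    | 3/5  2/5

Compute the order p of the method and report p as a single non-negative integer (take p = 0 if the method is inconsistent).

2

b = (3/5, 2/5)
c = (0, 5/4)
Σ b_i: 3/5·1 + 2/5·1 = 1 ✓
b·c: 2/5·5/4 = 1/2 ✓; 2 stages ⇒ order 2.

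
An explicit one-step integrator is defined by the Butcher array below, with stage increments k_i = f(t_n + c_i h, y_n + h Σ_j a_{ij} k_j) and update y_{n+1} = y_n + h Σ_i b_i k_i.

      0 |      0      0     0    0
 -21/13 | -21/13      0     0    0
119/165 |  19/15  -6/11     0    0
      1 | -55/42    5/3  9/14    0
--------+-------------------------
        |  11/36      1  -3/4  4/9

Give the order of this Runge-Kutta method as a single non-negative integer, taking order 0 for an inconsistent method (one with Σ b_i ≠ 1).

1

b = (11/36, 1, -3/4, 4/9)
c = (0, -21/13, 119/165, 1)
Ac = (0, 0, 126/143, -3187/1430)
Σ b_i: 11/36·1 + 1·1 + (-3/4)·1 + 4/9·1 = 1 ✓
b·c: 1·(-21/13) + (-3/4)·119/165 + 4/9·1 = -44063/25740 ≠ 1/2 ⇒ order 1.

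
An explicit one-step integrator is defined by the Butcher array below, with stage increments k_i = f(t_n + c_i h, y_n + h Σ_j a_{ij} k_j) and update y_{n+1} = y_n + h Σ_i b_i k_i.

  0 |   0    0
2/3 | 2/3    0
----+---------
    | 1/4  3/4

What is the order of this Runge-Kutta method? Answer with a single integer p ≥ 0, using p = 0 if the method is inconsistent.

b = (1/4, 3/4)
c = (0, 2/3)
Σ b_i: 1/4·1 + 3/4·1 = 1 ✓
b·c: 3/4·2/3 = 1/2 ✓; 2 stages ⇒ order 2.

2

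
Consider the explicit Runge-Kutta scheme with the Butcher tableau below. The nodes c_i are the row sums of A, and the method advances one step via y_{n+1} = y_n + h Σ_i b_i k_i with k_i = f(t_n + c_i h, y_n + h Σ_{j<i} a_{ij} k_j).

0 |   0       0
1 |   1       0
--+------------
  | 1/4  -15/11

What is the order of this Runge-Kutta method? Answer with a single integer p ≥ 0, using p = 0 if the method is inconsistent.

0

b = (1/4, -15/11)
c = (0, 1)
Σ b_i: 1/4·1 + (-15/11)·1 = -49/44 ≠ 1 ⇒ order 0.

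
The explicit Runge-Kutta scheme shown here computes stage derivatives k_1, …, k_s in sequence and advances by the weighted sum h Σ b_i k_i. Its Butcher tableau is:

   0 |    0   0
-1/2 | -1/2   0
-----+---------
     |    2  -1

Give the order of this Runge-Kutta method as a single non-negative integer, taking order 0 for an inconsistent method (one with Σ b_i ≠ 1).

b = (2, -1)
c = (0, -1/2)
Σ b_i: 2·1 + (-1)·1 = 1 ✓
b·c: (-1)·(-1/2) = 1/2 ✓; 2 stages ⇒ order 2.

2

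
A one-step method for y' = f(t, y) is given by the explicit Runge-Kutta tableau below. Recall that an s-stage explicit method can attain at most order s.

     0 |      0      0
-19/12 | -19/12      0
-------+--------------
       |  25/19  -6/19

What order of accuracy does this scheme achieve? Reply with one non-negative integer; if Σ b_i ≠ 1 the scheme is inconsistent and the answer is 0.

b = (25/19, -6/19)
c = (0, -19/12)
Σ b_i: 25/19·1 + (-6/19)·1 = 1 ✓
b·c: (-6/19)·(-19/12) = 1/2 ✓; 2 stages ⇒ order 2.

2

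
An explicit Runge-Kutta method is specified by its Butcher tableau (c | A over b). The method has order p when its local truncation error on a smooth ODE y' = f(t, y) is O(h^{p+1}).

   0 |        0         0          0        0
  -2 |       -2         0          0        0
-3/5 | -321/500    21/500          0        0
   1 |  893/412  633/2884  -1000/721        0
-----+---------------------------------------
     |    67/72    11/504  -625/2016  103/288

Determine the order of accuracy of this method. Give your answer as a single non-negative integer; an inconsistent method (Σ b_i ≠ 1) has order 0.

4

b = (67/72, 11/504, -625/2016, 103/288)
c = (0, -2, -3/5, 1)
Ac = (0, 0, -21/250, 81/206)
Σ b_i: 67/72·1 + 11/504·1 + (-625/2016)·1 + 103/288·1 = 1 ✓
b·c: 11/504·(-2) + (-625/2016)·(-3/5) + 103/288·1 = 1/2 ✓
b·c²: 11/504·4 + (-625/2016)·9/25 + 103/288·1 = 1/3 ✓
b·Ac: (-625/2016)·(-21/250) + 103/288·81/206 = 1/6 ✓
b·c³: 11/504·(-8) + (-625/2016)·(-27/125) + 103/288·1 = 1/4 ✓
b·(c∘Ac): (-625/2016)·63/1250 + 103/288·81/206 = 1/8 ✓
b·Ac²: (-625/2016)·21/125 + 103/288·39/103 = 1/12 ✓
b·A²c: 103/288·12/103 = 1/24 ✓; 4 stages ⇒ order 4.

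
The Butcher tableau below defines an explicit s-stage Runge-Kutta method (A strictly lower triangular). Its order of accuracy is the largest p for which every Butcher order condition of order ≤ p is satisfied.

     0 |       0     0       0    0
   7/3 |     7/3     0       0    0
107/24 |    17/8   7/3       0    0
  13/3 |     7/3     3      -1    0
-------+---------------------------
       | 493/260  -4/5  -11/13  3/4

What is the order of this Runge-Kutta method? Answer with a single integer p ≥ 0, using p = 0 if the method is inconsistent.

b = (493/260, -4/5, -11/13, 3/4)
c = (0, 7/3, 107/24, 13/3)
Ac = (0, 0, 49/9, 61/24)
Σ b_i: 493/260·1 + (-4/5)·1 + (-11/13)·1 + 3/4·1 = 1 ✓
b·c: (-4/5)·7/3 + (-11/13)·107/24 + 3/4·13/3 = -3727/1560 ≠ 1/2 ⇒ order 1.

1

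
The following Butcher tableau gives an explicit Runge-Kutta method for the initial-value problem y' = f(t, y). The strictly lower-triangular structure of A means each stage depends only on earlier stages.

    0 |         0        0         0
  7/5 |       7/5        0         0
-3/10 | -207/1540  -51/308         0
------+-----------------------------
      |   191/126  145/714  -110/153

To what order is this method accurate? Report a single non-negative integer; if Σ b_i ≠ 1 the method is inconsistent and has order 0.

3

b = (191/126, 145/714, -110/153)
c = (0, 7/5, -3/10)
Ac = (0, 0, -51/220)
Σ b_i: 191/126·1 + 145/714·1 + (-110/153)·1 = 1 ✓
b·c: 145/714·7/5 + (-110/153)·(-3/10) = 1/2 ✓
b·c²: 145/714·49/25 + (-110/153)·9/100 = 1/3 ✓
b·Ac: (-110/153)·(-51/220) = 1/6 ✓; 3 stages ⇒ order 3.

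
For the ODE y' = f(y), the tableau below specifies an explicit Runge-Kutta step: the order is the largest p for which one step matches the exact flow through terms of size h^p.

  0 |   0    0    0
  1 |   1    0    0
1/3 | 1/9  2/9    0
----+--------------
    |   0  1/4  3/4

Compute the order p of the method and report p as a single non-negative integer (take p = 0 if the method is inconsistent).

b = (0, 1/4, 3/4)
c = (0, 1, 1/3)
Ac = (0, 0, 2/9)
Σ b_i: 1/4·1 + 3/4·1 = 1 ✓
b·c: 1/4·1 + 3/4·1/3 = 1/2 ✓
b·c²: 1/4·1 + 3/4·1/9 = 1/3 ✓
b·Ac: 3/4·2/9 = 1/6 ✓; 3 stages ⇒ order 3.

3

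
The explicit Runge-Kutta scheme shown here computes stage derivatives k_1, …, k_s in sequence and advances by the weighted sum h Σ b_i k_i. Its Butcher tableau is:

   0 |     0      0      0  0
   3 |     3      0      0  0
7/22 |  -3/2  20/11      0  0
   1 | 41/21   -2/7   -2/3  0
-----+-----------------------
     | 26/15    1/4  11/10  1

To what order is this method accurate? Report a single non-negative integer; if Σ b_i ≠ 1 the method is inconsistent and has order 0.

0

b = (26/15, 1/4, 11/10, 1)
c = (0, 3, 7/22, 1)
Ac = (0, 0, 60/11, -247/231)
Σ b_i: 26/15·1 + 1/4·1 + 11/10·1 + 1·1 = 49/12 ≠ 1 ⇒ order 0.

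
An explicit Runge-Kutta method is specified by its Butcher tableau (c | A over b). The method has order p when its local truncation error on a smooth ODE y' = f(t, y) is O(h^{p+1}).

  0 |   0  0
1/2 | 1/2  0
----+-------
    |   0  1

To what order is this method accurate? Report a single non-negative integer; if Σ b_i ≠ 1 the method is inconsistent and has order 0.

b = (0, 1)
c = (0, 1/2)
Σ b_i: 1·1 = 1 ✓
b·c: 1·1/2 = 1/2 ✓; 2 stages ⇒ order 2.

2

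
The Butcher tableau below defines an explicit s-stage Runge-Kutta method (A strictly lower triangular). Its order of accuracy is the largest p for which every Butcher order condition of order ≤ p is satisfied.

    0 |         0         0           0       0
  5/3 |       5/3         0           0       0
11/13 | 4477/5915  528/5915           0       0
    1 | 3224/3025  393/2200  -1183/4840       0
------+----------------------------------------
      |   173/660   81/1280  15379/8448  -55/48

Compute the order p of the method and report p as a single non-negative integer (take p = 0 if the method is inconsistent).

b = (173/660, 81/1280, 15379/8448, -55/48)
c = (0, 5/3, 11/13, 1)
Ac = (0, 0, 176/1183, 1/11)
Σ b_i: 173/660·1 + 81/1280·1 + 15379/8448·1 + (-55/48)·1 = 1 ✓
b·c: 81/1280·5/3 + 15379/8448·11/13 + (-55/48)·1 = 1/2 ✓
b·c²: 81/1280·25/9 + 15379/8448·121/169 + (-55/48)·1 = 1/3 ✓
b·Ac: 15379/8448·176/1183 + (-55/48)·1/11 = 1/6 ✓
b·c³: 81/1280·125/27 + 15379/8448·1331/2197 + (-55/48)·1 = 1/4 ✓
b·(c∘Ac): 15379/8448·1936/15379 + (-55/48)·1/11 = 1/8 ✓
b·Ac²: 15379/8448·880/3549 + (-55/48)·53/165 = 1/12 ✓
b·A²c: (-55/48)·(-2/55) = 1/24 ✓; 4 stages ⇒ order 4.

4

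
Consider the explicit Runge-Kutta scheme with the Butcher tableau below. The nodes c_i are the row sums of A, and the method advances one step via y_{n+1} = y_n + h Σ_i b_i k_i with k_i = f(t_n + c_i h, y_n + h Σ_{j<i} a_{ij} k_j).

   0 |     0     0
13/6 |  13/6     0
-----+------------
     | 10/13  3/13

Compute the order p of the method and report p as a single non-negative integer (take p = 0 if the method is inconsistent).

b = (10/13, 3/13)
c = (0, 13/6)
Σ b_i: 10/13·1 + 3/13·1 = 1 ✓
b·c: 3/13·13/6 = 1/2 ✓; 2 stages ⇒ order 2.

2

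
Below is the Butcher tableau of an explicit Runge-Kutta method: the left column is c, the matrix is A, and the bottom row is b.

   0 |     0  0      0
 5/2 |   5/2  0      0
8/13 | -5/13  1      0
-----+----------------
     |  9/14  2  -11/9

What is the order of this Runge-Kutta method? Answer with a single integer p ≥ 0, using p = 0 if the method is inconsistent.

b = (9/14, 2, -11/9)
c = (0, 5/2, 8/13)
Ac = (0, 0, 5/2)
Σ b_i: 9/14·1 + 2·1 + (-11/9)·1 = 179/126 ≠ 1 ⇒ order 0.

0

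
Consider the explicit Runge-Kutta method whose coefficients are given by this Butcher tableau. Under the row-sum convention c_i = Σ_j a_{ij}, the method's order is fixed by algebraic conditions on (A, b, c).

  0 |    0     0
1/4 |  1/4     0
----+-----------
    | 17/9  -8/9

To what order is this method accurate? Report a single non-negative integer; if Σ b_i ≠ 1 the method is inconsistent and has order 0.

1

b = (17/9, -8/9)
c = (0, 1/4)
Σ b_i: 17/9·1 + (-8/9)·1 = 1 ✓
b·c: (-8/9)·1/4 = -2/9 ≠ 1/2 ⇒ order 1.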